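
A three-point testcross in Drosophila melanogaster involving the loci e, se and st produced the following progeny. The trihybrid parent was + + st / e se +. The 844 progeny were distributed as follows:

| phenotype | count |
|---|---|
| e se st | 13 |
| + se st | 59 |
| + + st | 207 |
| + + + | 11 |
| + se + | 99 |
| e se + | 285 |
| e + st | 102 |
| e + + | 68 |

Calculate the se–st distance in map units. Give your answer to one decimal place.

17.9 map units

The two rarest classes, + + + and e se st, are the double crossovers. Comparing them with the parentals, only the st allele has switched, so st is the middle locus and the order is e – st – se.
Crossovers in the st–se interval produce the single-crossover classes + se st and e + + (59 + 68 = 127) plus the double crossovers (24).
RF(st–se) = (127 + 24) / 844 = 151/844 = 0.1789 → 17.9 map units.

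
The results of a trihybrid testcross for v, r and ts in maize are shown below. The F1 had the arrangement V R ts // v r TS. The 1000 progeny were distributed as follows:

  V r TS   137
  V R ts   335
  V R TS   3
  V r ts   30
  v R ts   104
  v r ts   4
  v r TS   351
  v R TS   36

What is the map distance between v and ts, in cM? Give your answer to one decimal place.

24.8 cM

The two rarest classes, V R TS and v r ts, are the double crossovers. Comparing them with the parentals, only the ts allele has switched, so ts is the middle locus and the order is v – ts – r.
Crossovers in the v–ts interval produce the single-crossover classes v R ts and V r TS (104 + 137 = 241) plus the double crossovers (7).
RF(v–ts) = (241 + 7) / 1000 = 248/1000 = 0.2480 → 24.8 cM.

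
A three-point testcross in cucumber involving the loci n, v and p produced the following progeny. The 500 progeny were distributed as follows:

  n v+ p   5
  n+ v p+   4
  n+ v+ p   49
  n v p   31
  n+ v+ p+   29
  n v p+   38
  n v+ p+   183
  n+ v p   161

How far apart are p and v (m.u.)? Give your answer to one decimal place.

19.2 m.u.

The two most frequent reciprocal classes, n v+ p+ and n+ v p, are the parental types, so the F1 was n v+ p+ / n+ v p.
The two rarest classes, n v+ p and n+ v p+, are the double crossovers. Comparing them with the parentals, only the p allele has switched, so p is the middle locus and the order is v – p – n.
Crossovers in the v–p interval produce the single-crossover classes n v p+ and n+ v+ p (38 + 49 = 87) plus the double crossovers (9).
RF(v–p) = (87 + 9) / 500 = 96/500 = 0.1920 → 19.2 m.u.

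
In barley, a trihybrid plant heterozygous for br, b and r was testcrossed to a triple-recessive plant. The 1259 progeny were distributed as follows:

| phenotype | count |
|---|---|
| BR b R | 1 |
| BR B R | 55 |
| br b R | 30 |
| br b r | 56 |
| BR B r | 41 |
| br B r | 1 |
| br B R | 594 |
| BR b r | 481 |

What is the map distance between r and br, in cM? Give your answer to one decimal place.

The two most frequent reciprocal classes, BR b r and br B R, are the parental types, so the F1 was BR b r / br B R.
The two rarest classes, BR b R and br B r, are the double crossovers. Comparing them with the parentals, only the r allele has switched, so r is the middle locus and the order is b – r – br.
Crossovers in the r–br interval produce the single-crossover classes br b r and BR B R (56 + 55 = 111) plus the double crossovers (2).
RF(r–br) = (111 + 2) / 1259 = 113/1259 = 0.0898 → 9.0 cM.

9.0 cM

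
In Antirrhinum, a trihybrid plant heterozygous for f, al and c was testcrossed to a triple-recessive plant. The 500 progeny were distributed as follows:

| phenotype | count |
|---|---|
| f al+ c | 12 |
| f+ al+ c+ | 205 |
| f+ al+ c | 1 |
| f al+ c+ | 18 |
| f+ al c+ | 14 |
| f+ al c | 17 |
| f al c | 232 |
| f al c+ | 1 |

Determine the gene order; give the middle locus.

c

The two most frequent reciprocal classes, f al c and f+ al+ c+, are the parental types, so the F1 was f al c / f+ al+ c+.
The two rarest classes, f al c+ and f+ al+ c, are the double crossovers. Comparing them with the parentals, only the c allele has switched, so c is the middle locus and the order is al – c – f.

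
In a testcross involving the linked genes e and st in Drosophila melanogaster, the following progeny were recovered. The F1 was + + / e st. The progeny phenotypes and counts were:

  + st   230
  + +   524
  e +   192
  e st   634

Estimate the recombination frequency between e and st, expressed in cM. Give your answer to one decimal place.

The recombinant classes are + st and e +: 230 + 192 = 422.
Recombination frequency = 422/1580 = 0.2671 ≈ 26.7%, i.e. 26.7 cM.

26.7 cM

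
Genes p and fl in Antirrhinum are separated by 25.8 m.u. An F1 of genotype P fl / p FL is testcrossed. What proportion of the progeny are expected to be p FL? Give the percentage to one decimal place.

37.1%

A map distance of 25.8 m.u. corresponds to a recombination frequency of 0.258.
The F1 is P fl / p FL, so p FL is a parental gamete class with expected frequency (1 − r)/2 = 0.742/2 = 0.3710.
That is 0.3710 = 37.1% of the progeny.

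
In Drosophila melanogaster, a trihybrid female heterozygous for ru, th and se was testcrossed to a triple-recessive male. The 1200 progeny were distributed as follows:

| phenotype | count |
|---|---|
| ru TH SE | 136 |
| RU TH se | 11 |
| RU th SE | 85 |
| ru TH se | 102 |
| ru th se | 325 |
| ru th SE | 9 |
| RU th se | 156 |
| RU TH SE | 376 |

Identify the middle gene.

The two most frequent reciprocal classes, ru th se and RU TH SE, are the parental types, so the F1 was ru th se / RU TH SE.
The two rarest classes, ru th SE and RU TH se, are the double crossovers. Comparing them with the parentals, only the se allele has switched, so se is the middle locus and the order is th – se – ru.

se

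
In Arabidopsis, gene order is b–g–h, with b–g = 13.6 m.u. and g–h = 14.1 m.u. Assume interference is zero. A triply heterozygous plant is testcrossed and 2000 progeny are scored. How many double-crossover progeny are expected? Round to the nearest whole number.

Map distances give recombination frequencies of 0.136 and 0.141 for the two intervals.
With no interference, expected double-crossover frequency = 0.136 × 0.141 = 0.01918.
Expected number = 0.01918 × 2000 = 38.35 ≈ 38.

38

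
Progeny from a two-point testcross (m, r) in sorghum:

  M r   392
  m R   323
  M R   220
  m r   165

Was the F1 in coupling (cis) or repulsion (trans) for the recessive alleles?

trans

The two most frequent classes are M r (392) and m R (323); these are the parental (non-recombinant) types.
So the F1 carried M r on one chromosome and m R on the other — the recessive alleles are on opposite chromosomes (trans / repulsion).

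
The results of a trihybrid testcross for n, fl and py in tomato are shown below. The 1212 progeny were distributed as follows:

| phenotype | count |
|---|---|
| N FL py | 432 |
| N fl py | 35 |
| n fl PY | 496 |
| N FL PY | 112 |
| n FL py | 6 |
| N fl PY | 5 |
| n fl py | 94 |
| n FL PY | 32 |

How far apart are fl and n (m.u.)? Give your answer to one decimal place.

The two most frequent reciprocal classes, n fl PY and N FL py, are the parental types, so the F1 was n fl PY / N FL py.
The two rarest classes, N fl PY and n FL py, are the double crossovers. Comparing them with the parentals, only the n allele has switched, so n is the middle locus and the order is py – n – fl.
Crossovers in the n–fl interval produce the single-crossover classes n FL PY and N fl py (32 + 35 = 67) plus the double crossovers (11).
RF(n–fl) = (67 + 11) / 1212 = 78/1212 = 0.0644 → 6.4 m.u.

6.4 m.u.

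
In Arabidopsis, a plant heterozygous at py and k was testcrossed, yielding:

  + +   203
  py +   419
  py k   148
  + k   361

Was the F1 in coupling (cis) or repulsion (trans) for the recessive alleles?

trans

The two most frequent classes are + k (361) and py + (419); these are the parental (non-recombinant) types.
So the F1 carried + k on one chromosome and py + on the other — the recessive alleles are on opposite chromosomes (trans / repulsion).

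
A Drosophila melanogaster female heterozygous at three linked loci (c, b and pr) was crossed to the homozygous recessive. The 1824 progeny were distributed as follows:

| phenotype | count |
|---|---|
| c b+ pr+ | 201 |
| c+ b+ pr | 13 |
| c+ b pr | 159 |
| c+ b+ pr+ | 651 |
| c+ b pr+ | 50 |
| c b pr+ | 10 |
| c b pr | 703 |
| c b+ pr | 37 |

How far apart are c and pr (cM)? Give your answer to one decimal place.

The two most frequent reciprocal classes, c b pr and c+ b+ pr+, are the parental types, so the F1 was c b pr / c+ b+ pr+.
The two rarest classes, c b pr+ and c+ b+ pr, are the double crossovers. Comparing them with the parentals, only the pr allele has switched, so pr is the middle locus and the order is c – pr – b.
Crossovers in the c–pr interval produce the single-crossover classes c+ b pr and c b+ pr+ (159 + 201 = 360) plus the double crossovers (23).
RF(c–pr) = (360 + 23) / 1824 = 383/1824 = 0.2100 → 21.0 cM.

21.0 cM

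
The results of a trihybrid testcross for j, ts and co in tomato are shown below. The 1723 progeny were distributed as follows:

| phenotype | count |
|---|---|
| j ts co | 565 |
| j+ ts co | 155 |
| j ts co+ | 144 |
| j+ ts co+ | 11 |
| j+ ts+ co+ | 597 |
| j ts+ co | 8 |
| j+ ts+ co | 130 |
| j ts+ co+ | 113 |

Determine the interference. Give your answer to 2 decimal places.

0.61

The two most frequent reciprocal classes, j+ ts+ co+ and j ts co, are the parental types, so the F1 was j+ ts+ co+ / j ts co.
The two rarest classes, j+ ts co+ and j ts+ co, are the double crossovers. Comparing them with the parentals, only the ts allele has switched, so ts is the middle locus and the order is co – ts – j.
co–ts: (274 + 19)/1723 = 0.1701; ts–j: (268 + 19)/1723 = 0.1666.
Expected DCO frequency = 0.1701 × 0.1666 ≈ 0.02834; observed = 19/1723 ≈ 0.01103.
Coefficient of coincidence = 0.01103/0.02834 ≈ 0.39; interference = 1 − 0.39 = 0.61.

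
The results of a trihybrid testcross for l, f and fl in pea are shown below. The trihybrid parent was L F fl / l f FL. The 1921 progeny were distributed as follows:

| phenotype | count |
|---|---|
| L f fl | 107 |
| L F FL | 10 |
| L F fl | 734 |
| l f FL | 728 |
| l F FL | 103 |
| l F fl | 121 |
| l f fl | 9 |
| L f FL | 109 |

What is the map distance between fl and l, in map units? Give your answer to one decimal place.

The two rarest classes, L F FL and l f fl, are the double crossovers. Comparing them with the parentals, only the fl allele has switched, so fl is the middle locus and the order is l – fl – f.
Crossovers in the l–fl interval produce the single-crossover classes l F fl and L f FL (121 + 109 = 230) plus the double crossovers (19).
RF(l–fl) = (230 + 19) / 1921 = 249/1921 = 0.1296 → 13.0 map units.

13.0 map units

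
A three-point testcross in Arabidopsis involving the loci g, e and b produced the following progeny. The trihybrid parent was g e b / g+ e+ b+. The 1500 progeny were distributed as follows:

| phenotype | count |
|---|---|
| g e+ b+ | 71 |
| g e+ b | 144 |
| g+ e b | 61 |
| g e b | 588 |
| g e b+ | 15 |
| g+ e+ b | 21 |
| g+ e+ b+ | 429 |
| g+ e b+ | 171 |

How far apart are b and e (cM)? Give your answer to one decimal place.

The two rarest classes, g e b+ and g+ e+ b, are the double crossovers. Comparing them with the parentals, only the b allele has switched, so b is the middle locus and the order is e – b – g.
Crossovers in the e–b interval produce the single-crossover classes g e+ b and g+ e b+ (144 + 171 = 315) plus the double crossovers (36).
RF(e–b) = (315 + 36) / 1500 = 351/1500 = 0.2340 → 23.4 cM.

23.4 cM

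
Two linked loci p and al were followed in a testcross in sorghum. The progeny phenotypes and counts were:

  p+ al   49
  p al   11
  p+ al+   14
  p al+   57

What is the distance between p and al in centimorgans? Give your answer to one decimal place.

19.1 centimorgans

The two most frequent classes, p+ al (49) and p al+ (57), are the parental types, so the F1 was p+ al / p al+.
The recombinant classes are p+ al+ and p al: 14 + 11 = 25.
Recombination frequency = 25/131 = 0.1908 ≈ 19.1%, i.e. 19.1 centimorgans.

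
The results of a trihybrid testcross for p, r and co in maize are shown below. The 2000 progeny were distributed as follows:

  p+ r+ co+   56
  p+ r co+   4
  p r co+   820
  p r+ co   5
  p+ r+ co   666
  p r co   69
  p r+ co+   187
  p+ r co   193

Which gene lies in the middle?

p

The two most frequent reciprocal classes, p r co+ and p+ r+ co, are the parental types, so the F1 was p r co+ / p+ r+ co.
The two rarest classes, p+ r co+ and p r+ co, are the double crossovers. Comparing them with the parentals, only the p allele has switched, so p is the middle locus and the order is co – p – r.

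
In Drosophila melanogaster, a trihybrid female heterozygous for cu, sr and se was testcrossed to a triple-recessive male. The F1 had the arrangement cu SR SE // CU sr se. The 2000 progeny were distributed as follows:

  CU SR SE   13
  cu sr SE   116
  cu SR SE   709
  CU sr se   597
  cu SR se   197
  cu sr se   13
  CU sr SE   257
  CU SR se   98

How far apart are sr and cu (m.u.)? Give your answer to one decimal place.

The two rarest classes, CU SR SE and cu sr se, are the double crossovers. Comparing them with the parentals, only the cu allele has switched, so cu is the middle locus and the order is se – cu – sr.
Crossovers in the cu–sr interval produce the single-crossover classes cu sr SE and CU SR se (116 + 98 = 214) plus the double crossovers (26).
RF(cu–sr) = (214 + 26) / 2000 = 240/2000 = 0.1200 → 12.0 m.u.

12.0 m.u.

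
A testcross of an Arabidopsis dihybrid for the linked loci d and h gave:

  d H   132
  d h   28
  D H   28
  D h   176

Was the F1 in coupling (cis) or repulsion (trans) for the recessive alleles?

trans

The two most frequent classes are D h (176) and d H (132); these are the parental (non-recombinant) types.
So the F1 carried D h on one chromosome and d H on the other — the recessive alleles are on opposite chromosomes (trans / repulsion).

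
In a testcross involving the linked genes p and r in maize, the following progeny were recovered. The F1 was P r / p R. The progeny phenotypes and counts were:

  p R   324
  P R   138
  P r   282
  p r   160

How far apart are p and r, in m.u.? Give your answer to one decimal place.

33.0 m.u.

The recombinant classes are P R and p r: 138 + 160 = 298.
Recombination frequency = 298/904 = 0.3296 ≈ 33.0%, i.e. 33.0 m.u.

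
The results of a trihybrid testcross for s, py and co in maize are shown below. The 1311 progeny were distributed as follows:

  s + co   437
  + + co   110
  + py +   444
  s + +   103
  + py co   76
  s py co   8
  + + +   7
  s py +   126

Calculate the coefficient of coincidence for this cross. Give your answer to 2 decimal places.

0.40

The two most frequent reciprocal classes, s + co and + py +, are the parental types, so the F1 was s + co / + py +.
The two rarest classes, s py co and + + +, are the double crossovers. Comparing them with the parentals, only the py allele has switched, so py is the middle locus and the order is s – py – co.
s–py: (236 + 15)/1311 = 0.1915; py–co: (179 + 15)/1311 = 0.1480.
Expected DCO frequency = 0.1915 × 0.1480 ≈ 0.02834; observed = 15/1311 ≈ 0.01144.
Coefficient of coincidence = 0.01144/0.02834 ≈ 0.40.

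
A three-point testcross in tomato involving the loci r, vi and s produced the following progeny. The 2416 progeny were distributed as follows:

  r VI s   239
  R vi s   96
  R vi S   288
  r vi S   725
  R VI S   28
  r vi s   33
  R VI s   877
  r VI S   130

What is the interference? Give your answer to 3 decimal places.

0.127

The two most frequent reciprocal classes, R VI s and r vi S, are the parental types, so the F1 was R VI s / r vi S.
The two rarest classes, R VI S and r vi s, are the double crossovers. Comparing them with the parentals, only the s allele has switched, so s is the middle locus and the order is vi – s – r.
vi–s: (226 + 61)/2416 = 0.1188; s–r: (527 + 61)/2416 = 0.2434.
Expected DCO frequency = 0.1188 × 0.2434 ≈ 0.02892; observed = 61/2416 ≈ 0.02525.
Coefficient of coincidence = 0.02525/0.02892 ≈ 0.873; interference = 1 − 0.873 = 0.127.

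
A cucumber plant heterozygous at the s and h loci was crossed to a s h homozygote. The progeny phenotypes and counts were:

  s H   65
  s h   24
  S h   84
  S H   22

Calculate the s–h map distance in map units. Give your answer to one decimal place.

The two most frequent classes, S h (84) and s H (65), are the parental types, so the F1 was S h / s H.
The recombinant classes are S H and s h: 22 + 24 = 46.
Recombination frequency = 46/195 = 0.2359 ≈ 23.6%, i.e. 23.6 map units.

23.6 map units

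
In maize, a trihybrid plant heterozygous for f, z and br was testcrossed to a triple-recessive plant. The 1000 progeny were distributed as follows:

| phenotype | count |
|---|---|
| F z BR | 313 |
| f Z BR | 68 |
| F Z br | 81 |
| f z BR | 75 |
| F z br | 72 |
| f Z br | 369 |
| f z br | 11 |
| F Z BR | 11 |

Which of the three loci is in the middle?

The two most frequent reciprocal classes, f Z br and F z BR, are the parental types, so the F1 was f Z br / F z BR.
The two rarest classes, f z br and F Z BR, are the double crossovers. Comparing them with the parentals, only the z allele has switched, so z is the middle locus and the order is f – z – br.

z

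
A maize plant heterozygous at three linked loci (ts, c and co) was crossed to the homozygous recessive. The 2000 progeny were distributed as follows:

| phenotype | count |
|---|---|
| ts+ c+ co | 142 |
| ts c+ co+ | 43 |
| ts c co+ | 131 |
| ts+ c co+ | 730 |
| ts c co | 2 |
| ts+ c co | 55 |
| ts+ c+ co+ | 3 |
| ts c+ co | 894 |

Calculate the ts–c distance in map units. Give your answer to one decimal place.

The two most frequent reciprocal classes, ts c+ co and ts+ c co+, are the parental types, so the F1 was ts c+ co / ts+ c co+.
The two rarest classes, ts c co and ts+ c+ co+, are the double crossovers. Comparing them with the parentals, only the c allele has switched, so c is the middle locus and the order is co – c – ts.
Crossovers in the c–ts interval produce the single-crossover classes ts+ c+ co and ts c co+ (142 + 131 = 273) plus the double crossovers (5).
RF(c–ts) = (273 + 5) / 2000 = 278/2000 = 0.1390 → 13.9 map units.

13.9 map units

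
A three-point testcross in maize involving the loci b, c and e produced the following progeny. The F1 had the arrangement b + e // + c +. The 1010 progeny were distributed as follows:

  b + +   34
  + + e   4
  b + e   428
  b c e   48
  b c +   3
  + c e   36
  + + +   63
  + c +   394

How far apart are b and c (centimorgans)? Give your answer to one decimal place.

The two rarest classes, + + e and b c +, are the double crossovers. Comparing them with the parentals, only the b allele has switched, so b is the middle locus and the order is e – b – c.
Crossovers in the b–c interval produce the single-crossover classes b c e and + + + (48 + 63 = 111) plus the double crossovers (7).
RF(b–c) = (111 + 7) / 1010 = 118/1010 = 0.1168 → 11.7 centimorgans.

11.7 centimorgans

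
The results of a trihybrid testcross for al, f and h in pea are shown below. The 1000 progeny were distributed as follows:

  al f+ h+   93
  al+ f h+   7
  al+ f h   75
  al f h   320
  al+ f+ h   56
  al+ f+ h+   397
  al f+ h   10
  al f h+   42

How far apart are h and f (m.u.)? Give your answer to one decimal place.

The two most frequent reciprocal classes, al+ f+ h+ and al f h, are the parental types, so the F1 was al+ f+ h+ / al f h.
The two rarest classes, al+ f h+ and al f+ h, are the double crossovers. Comparing them with the parentals, only the f allele has switched, so f is the middle locus and the order is h – f – al.
Crossovers in the h–f interval produce the single-crossover classes al+ f+ h and al f h+ (56 + 42 = 98) plus the double crossovers (17).
RF(h–f) = (98 + 17) / 1000 = 115/1000 = 0.1150 → 11.5 m.u.

11.5 m.u.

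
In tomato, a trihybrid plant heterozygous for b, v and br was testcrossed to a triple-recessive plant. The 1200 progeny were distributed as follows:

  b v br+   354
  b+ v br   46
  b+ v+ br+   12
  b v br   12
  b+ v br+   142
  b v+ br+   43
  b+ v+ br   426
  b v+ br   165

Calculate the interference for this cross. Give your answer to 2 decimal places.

0.23

The two most frequent reciprocal classes, b v br+ and b+ v+ br, are the parental types, so the F1 was b v br+ / b+ v+ br.
The two rarest classes, b v br and b+ v+ br+, are the double crossovers. Comparing them with the parentals, only the br allele has switched, so br is the middle locus and the order is v – br – b.
v–br: (89 + 24)/1200 = 0.0942; br–b: (307 + 24)/1200 = 0.2758.
Expected DCO frequency = 0.0942 × 0.2758 ≈ 0.02598; observed = 24/1200 ≈ 0.02000.
Coefficient of coincidence = 0.02000/0.02598 ≈ 0.77; interference = 1 − 0.77 = 0.23.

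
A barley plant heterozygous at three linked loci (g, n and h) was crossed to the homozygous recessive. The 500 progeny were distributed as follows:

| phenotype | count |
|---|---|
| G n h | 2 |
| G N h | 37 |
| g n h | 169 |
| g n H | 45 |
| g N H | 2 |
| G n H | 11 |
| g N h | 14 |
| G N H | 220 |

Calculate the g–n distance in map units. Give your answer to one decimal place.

The two most frequent reciprocal classes, g n h and G N H, are the parental types, so the F1 was g n h / G N H.
The two rarest classes, G n h and g N H, are the double crossovers. Comparing them with the parentals, only the g allele has switched, so g is the middle locus and the order is n – g – h.
Crossovers in the n–g interval produce the single-crossover classes g N h and G n H (14 + 11 = 25) plus the double crossovers (4).
RF(n–g) = (25 + 4) / 500 = 29/500 = 0.0580 → 5.8 map units.

5.8 map units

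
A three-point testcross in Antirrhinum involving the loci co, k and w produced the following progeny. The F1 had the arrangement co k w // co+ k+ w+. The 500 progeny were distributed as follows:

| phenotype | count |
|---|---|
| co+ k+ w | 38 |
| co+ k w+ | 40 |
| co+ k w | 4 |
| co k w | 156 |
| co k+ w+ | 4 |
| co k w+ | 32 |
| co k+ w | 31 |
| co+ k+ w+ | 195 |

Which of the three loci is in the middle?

co

The two rarest classes, co+ k w and co k+ w+, are the double crossovers. Comparing them with the parentals, only the co allele has switched, so co is the middle locus and the order is w – co – k.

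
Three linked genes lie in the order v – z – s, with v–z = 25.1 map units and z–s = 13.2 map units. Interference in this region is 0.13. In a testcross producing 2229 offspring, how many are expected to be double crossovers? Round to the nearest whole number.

Map distances give recombination frequencies of 0.251 and 0.132 for the two intervals.
With interference 0.13 (so coincidence = 0.87), expected double-crossover frequency = 0.251 × 0.132 × 0.87 = 0.02882.
Expected number = 0.02882 × 2229 = 64.25 ≈ 64.

64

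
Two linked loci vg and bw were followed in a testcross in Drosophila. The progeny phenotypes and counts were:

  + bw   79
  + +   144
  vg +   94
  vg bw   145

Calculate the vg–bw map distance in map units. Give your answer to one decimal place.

37.4 map units

The two most frequent classes, + + (144) and vg bw (145), are the parental types, so the F1 was + + / vg bw.
The recombinant classes are + bw and vg +: 79 + 94 = 173.
Recombination frequency = 173/462 = 0.3745 ≈ 37.4%, i.e. 37.4 map units.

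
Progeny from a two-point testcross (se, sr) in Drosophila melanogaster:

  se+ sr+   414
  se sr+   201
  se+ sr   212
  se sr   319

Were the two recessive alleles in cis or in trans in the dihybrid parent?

cis

The two most frequent classes are se+ sr+ (414) and se sr (319); these are the parental (non-recombinant) types.
So the F1 carried se+ sr+ on one chromosome and se sr on the other — the recessive alleles are on the same chromosome (cis / coupling).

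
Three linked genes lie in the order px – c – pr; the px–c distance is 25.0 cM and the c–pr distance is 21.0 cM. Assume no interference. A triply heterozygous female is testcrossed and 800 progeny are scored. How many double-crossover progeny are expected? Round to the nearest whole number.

42

Map distances give recombination frequencies of 0.250 and 0.210 for the two intervals.
With no interference, expected double-crossover frequency = 0.250 × 0.210 = 0.05250.
Expected number = 0.05250 × 800 = 42.00 ≈ 42.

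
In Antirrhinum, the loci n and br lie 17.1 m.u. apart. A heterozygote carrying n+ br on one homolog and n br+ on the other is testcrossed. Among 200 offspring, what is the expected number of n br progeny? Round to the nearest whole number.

A map distance of 17.1 m.u. corresponds to a recombination frequency of 0.171.
The F1 is n+ br / n br+, so n br is a recombinant gamete class with expected frequency r/2 = 0.171/2 = 0.0855.
Expected number = 0.0855 × 200 = 17.10 ≈ 17.

17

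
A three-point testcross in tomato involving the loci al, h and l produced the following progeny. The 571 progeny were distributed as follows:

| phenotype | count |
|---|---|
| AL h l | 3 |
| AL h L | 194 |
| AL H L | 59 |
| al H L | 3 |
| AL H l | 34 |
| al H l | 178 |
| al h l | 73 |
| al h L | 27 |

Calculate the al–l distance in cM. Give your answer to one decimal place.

11.7 cM

The two most frequent reciprocal classes, AL h L and al H l, are the parental types, so the F1 was AL h L / al H l.
The two rarest classes, AL h l and al H L, are the double crossovers. Comparing them with the parentals, only the l allele has switched, so l is the middle locus and the order is h – l – al.
Crossovers in the l–al interval produce the single-crossover classes al h L and AL H l (27 + 34 = 61) plus the double crossovers (6).
RF(l–al) = (61 + 6) / 571 = 67/571 = 0.1173 → 11.7 cM.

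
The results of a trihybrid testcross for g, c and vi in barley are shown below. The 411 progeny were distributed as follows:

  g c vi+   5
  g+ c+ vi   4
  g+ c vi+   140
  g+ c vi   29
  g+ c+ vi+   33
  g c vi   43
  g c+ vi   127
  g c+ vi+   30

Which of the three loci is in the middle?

The two most frequent reciprocal classes, g+ c vi+ and g c+ vi, are the parental types, so the F1 was g+ c vi+ / g c+ vi.
The two rarest classes, g c vi+ and g+ c+ vi, are the double crossovers. Comparing them with the parentals, only the g allele has switched, so g is the middle locus and the order is vi – g – c.

g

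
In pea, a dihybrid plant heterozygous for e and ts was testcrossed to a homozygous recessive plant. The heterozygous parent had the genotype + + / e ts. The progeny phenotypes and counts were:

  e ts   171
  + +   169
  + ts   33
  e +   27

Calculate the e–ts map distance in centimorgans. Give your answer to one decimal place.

15.0 centimorgans

The recombinant classes are + ts and e +: 33 + 27 = 60.
Recombination frequency = 60/400 = 0.1500 ≈ 15.0%, i.e. 15.0 centimorgans.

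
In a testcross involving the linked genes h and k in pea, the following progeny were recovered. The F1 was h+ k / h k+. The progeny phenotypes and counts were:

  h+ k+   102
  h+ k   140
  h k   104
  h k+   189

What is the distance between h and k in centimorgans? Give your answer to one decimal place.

38.5 centimorgans

The recombinant classes are h+ k+ and h k: 102 + 104 = 206.
Recombination frequency = 206/535 = 0.3850 ≈ 38.5%, i.e. 38.5 centimorgans.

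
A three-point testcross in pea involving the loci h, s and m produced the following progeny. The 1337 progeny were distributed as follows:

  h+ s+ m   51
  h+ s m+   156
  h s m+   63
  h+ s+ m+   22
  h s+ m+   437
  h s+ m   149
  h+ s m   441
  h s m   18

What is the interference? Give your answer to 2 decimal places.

-0.01

The two most frequent reciprocal classes, h+ s m and h s+ m+, are the parental types, so the F1 was h+ s m / h s+ m+.
The two rarest classes, h s m and h+ s+ m+, are the double crossovers. Comparing them with the parentals, only the h allele has switched, so h is the middle locus and the order is s – h – m.
s–h: (114 + 40)/1337 = 0.1152; h–m: (305 + 40)/1337 = 0.2580.
Expected DCO frequency = 0.1152 × 0.2580 ≈ 0.02972; observed = 40/1337 ≈ 0.02992.
Coefficient of coincidence = 0.02992/0.02972 ≈ 1.01; interference = 1 − 1.01 = -0.01.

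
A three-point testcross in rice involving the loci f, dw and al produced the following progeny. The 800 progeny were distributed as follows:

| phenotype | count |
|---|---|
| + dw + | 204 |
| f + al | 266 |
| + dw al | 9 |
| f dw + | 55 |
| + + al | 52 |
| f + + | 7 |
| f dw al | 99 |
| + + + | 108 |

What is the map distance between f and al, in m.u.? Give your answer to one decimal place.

15.4 m.u.

The two most frequent reciprocal classes, f + al and + dw +, are the parental types, so the F1 was f + al / + dw +.
The two rarest classes, f + + and + dw al, are the double crossovers. Comparing them with the parentals, only the al allele has switched, so al is the middle locus and the order is f – al – dw.
Crossovers in the f–al interval produce the single-crossover classes + + al and f dw + (52 + 55 = 107) plus the double crossovers (16).
RF(f–al) = (107 + 16) / 800 = 123/800 = 0.1537 → 15.4 m.u.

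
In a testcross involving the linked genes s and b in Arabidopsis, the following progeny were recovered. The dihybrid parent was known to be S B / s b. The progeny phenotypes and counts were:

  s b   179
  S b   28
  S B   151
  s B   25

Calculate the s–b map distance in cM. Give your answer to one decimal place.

13.8 cM

The recombinant classes are S b and s B: 28 + 25 = 53.
Recombination frequency = 53/383 = 0.1384 ≈ 13.8%, i.e. 13.8 cM.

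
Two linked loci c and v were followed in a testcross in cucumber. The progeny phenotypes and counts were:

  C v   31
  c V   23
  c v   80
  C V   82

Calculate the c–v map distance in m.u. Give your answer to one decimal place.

25.0 m.u.

The two most frequent classes, C V (82) and c v (80), are the parental types, so the F1 was C V / c v.
The recombinant classes are C v and c V: 31 + 23 = 54.
Recombination frequency = 54/216 = 0.2500 ≈ 25.0%, i.e. 25.0 m.u.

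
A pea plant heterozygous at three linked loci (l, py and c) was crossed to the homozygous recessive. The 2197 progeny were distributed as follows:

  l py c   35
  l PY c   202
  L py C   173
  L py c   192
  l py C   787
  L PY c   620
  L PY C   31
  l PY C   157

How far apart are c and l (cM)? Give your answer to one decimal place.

20.1 cM

The two most frequent reciprocal classes, L PY c and l py C, are the parental types, so the F1 was L PY c / l py C.
The two rarest classes, L PY C and l py c, are the double crossovers. Comparing them with the parentals, only the c allele has switched, so c is the middle locus and the order is py – c – l.
Crossovers in the c–l interval produce the single-crossover classes l PY c and L py C (202 + 173 = 375) plus the double crossovers (66).
RF(c–l) = (375 + 66) / 2197 = 441/2197 = 0.2007 → 20.1 cM.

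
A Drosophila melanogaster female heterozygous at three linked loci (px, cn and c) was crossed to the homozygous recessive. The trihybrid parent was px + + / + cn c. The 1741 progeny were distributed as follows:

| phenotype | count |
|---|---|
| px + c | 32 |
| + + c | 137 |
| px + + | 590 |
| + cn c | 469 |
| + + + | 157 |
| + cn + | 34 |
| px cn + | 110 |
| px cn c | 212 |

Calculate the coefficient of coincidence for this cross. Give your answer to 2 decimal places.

The two rarest classes, px + c and + cn +, are the double crossovers. Comparing them with the parentals, only the c allele has switched, so c is the middle locus and the order is cn – c – px.
cn–c: (247 + 66)/1741 = 0.1798; c–px: (369 + 66)/1741 = 0.2499.
Expected DCO frequency = 0.1798 × 0.2499 ≈ 0.04493; observed = 66/1741 ≈ 0.03791.
Coefficient of coincidence = 0.03791/0.04493 ≈ 0.84.

0.84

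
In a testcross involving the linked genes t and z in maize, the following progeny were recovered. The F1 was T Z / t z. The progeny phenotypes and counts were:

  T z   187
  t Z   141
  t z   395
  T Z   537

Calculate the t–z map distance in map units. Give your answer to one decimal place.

The recombinant classes are T z and t Z: 187 + 141 = 328.
Recombination frequency = 328/1260 = 0.2603 ≈ 26.0%, i.e. 26.0 map units.

26.0 map units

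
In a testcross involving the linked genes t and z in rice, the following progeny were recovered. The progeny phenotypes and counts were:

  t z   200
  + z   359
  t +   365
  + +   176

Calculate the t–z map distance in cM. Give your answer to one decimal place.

The two most frequent classes, + z (359) and t + (365), are the parental types, so the F1 was + z / t +.
The recombinant classes are + + and t z: 176 + 200 = 376.
Recombination frequency = 376/1100 = 0.3418 ≈ 34.2%, i.e. 34.2 cM.

34.2 cM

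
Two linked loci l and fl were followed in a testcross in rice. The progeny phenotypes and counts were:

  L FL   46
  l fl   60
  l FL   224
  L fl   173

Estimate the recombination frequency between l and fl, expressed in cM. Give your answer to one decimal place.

The two most frequent classes, L fl (173) and l FL (224), are the parental types, so the F1 was L fl / l FL.
The recombinant classes are L FL and l fl: 46 + 60 = 106.
Recombination frequency = 106/503 = 0.2107 ≈ 21.1%, i.e. 21.1 cM.

21.1 cM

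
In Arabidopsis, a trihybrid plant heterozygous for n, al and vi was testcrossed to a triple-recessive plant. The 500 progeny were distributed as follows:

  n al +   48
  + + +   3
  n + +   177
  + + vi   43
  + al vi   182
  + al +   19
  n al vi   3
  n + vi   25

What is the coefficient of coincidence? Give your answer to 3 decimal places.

The two most frequent reciprocal classes, + al vi and n + +, are the parental types, so the F1 was + al vi / n + +.
The two rarest classes, n al vi and + + +, are the double crossovers. Comparing them with the parentals, only the n allele has switched, so n is the middle locus and the order is vi – n – al.
vi–n: (44 + 6)/500 = 0.1000; n–al: (91 + 6)/500 = 0.1940.
Expected DCO frequency = 0.1000 × 0.1940 ≈ 0.01940; observed = 6/500 ≈ 0.01200.
Coefficient of coincidence = 0.01200/0.01940 ≈ 0.619.

0.619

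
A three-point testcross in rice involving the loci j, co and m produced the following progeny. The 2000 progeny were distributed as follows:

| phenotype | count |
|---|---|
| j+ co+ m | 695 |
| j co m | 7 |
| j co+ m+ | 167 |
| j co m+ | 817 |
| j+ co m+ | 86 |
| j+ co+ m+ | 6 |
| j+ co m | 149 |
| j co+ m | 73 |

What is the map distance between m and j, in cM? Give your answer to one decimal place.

8.6 cM

The two most frequent reciprocal classes, j co m+ and j+ co+ m, are the parental types, so the F1 was j co m+ / j+ co+ m.
The two rarest classes, j co m and j+ co+ m+, are the double crossovers. Comparing them with the parentals, only the m allele has switched, so m is the middle locus and the order is j – m – co.
Crossovers in the j–m interval produce the single-crossover classes j+ co m+ and j co+ m (86 + 73 = 159) plus the double crossovers (13).
RF(j–m) = (159 + 13) / 2000 = 172/2000 = 0.0860 → 8.6 cM.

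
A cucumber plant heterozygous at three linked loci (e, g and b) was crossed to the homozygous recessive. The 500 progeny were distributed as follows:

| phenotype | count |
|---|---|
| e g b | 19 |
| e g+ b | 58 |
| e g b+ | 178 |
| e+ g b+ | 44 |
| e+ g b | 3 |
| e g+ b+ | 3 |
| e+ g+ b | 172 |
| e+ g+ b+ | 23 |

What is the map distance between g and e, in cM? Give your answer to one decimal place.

21.6 cM

The two most frequent reciprocal classes, e+ g+ b and e g b+, are the parental types, so the F1 was e+ g+ b / e g b+.
The two rarest classes, e+ g b and e g+ b+, are the double crossovers. Comparing them with the parentals, only the g allele has switched, so g is the middle locus and the order is e – g – b.
Crossovers in the e–g interval produce the single-crossover classes e g+ b and e+ g b+ (58 + 44 = 102) plus the double crossovers (6).
RF(e–g) = (102 + 6) / 500 = 108/500 = 0.2160 → 21.6 cM.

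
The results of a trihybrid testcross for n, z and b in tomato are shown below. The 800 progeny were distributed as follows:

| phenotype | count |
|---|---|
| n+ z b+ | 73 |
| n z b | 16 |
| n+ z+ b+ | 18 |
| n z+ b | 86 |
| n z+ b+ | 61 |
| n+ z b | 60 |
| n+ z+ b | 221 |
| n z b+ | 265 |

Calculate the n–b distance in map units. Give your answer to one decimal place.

24.1 map units

The two most frequent reciprocal classes, n+ z+ b and n z b+, are the parental types, so the F1 was n+ z+ b / n z b+.
The two rarest classes, n+ z+ b+ and n z b, are the double crossovers. Comparing them with the parentals, only the b allele has switched, so b is the middle locus and the order is z – b – n.
Crossovers in the b–n interval produce the single-crossover classes n z+ b and n+ z b+ (86 + 73 = 159) plus the double crossovers (34).
RF(b–n) = (159 + 34) / 800 = 193/800 = 0.2412 → 24.1 map units.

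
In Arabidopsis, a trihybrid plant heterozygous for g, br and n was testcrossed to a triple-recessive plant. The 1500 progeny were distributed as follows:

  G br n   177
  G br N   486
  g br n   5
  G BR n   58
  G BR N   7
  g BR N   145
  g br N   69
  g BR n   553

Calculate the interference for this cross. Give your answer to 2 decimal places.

The two most frequent reciprocal classes, G br N and g BR n, are the parental types, so the F1 was G br N / g BR n.
The two rarest classes, G BR N and g br n, are the double crossovers. Comparing them with the parentals, only the br allele has switched, so br is the middle locus and the order is g – br – n.
g–br: (127 + 12)/1500 = 0.0927; br–n: (322 + 12)/1500 = 0.2227.
Expected DCO frequency = 0.0927 × 0.2227 ≈ 0.02064; observed = 12/1500 ≈ 0.00800.
Coefficient of coincidence = 0.00800/0.02064 ≈ 0.39; interference = 1 − 0.39 = 0.61.

0.61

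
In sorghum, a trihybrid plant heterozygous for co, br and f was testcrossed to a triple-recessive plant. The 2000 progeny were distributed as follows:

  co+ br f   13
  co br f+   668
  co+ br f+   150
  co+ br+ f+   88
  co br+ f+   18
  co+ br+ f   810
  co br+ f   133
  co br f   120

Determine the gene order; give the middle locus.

The two most frequent reciprocal classes, co br f+ and co+ br+ f, are the parental types, so the F1 was co br f+ / co+ br+ f.
The two rarest classes, co br+ f+ and co+ br f, are the double crossovers. Comparing them with the parentals, only the br allele has switched, so br is the middle locus and the order is co – br – f.

br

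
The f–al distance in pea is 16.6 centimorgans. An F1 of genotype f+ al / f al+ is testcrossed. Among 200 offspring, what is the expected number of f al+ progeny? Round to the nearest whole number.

A map distance of 16.6 centimorgans corresponds to a recombination frequency of 0.166.
The F1 is f+ al / f al+, so f al+ is a parental gamete class with expected frequency (1 − r)/2 = 0.834/2 = 0.4170.
Expected number = 0.4170 × 200 = 83.40 ≈ 83.

83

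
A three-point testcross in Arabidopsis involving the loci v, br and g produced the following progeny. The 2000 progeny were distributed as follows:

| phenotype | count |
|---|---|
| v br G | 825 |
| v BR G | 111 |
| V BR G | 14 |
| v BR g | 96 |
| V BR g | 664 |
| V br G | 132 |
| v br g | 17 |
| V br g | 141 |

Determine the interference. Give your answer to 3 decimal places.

0.154

The two most frequent reciprocal classes, v br G and V BR g, are the parental types, so the F1 was v br G / V BR g.
The two rarest classes, v br g and V BR G, are the double crossovers. Comparing them with the parentals, only the g allele has switched, so g is the middle locus and the order is v – g – br.
v–g: (228 + 31)/2000 = 0.1295; g–br: (252 + 31)/2000 = 0.1415.
Expected DCO frequency = 0.1295 × 0.1415 ≈ 0.01832; observed = 31/2000 ≈ 0.01550.
Coefficient of coincidence = 0.01550/0.01832 ≈ 0.846; interference = 1 − 0.846 = 0.154.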